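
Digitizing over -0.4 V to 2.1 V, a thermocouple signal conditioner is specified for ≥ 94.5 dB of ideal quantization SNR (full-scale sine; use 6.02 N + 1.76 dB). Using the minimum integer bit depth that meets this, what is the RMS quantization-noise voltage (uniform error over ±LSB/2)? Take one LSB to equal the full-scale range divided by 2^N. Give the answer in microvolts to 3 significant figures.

11.0 µV

Range = 2.1 − (-0.4) = 2.5 V.
6.02 N + 1.76 ≥ 94.5 gives N ≥ 15.405, so the minimum integer is 16.
Step size = 2.5/65536 V = 38.147 µV.
RMS noise = LSB/√12 = 11.0 µV.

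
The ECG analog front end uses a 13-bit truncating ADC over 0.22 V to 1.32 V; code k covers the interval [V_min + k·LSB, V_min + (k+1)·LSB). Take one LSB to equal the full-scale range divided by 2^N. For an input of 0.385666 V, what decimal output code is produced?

Full-scale range = 1.32 V − (0.22 V) = 1.1 V. LSB = 1.1 V / 2^13 ≈ 134.3 µV.
V_in − V_min = 0.385666 − (0.22) = 0.165666 V.
Divide by LSB: 0.165666 × 8192/1.1 = 1233.7599.
Truncating gives code 1233.

1233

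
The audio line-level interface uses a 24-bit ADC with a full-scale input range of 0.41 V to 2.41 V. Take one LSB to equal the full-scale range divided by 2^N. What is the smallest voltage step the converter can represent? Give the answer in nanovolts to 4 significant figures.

119.2 nV

Full-scale range = 2.41 V − (0.41 V) = 2 V.
There are 2^24 = 16777216 steps.
Step size = 2/16777216 V = 119.2 nV.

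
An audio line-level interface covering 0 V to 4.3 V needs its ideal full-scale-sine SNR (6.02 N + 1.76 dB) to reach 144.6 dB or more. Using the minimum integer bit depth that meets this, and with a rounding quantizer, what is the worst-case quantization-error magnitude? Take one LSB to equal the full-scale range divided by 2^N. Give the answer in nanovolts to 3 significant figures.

Full-scale range = 4.3 V.
N ≥ (144.6 − 1.76)/6.02 = 23.728 → N_min = 24.
One LSB is 4.3 V / 16777216 = 256.30 nV.
|e|_max = LSB/2 = 128 nV.

128 nV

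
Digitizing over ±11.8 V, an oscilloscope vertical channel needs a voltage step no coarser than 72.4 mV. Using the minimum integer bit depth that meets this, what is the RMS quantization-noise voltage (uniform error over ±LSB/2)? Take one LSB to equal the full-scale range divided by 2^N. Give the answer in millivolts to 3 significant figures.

The full-scale span is 11.8 − (-11.8) = 23.6 V.
Required number of levels: 23.6/72.4 mV = 325.97; smallest N with 2^N ≥ that is 9.
LSB = 23.6 V ÷ 2^9 = 23.6/512 V = 46.094 mV.
RMS noise = LSB/√12 = 13.3 mV.

13.3 mV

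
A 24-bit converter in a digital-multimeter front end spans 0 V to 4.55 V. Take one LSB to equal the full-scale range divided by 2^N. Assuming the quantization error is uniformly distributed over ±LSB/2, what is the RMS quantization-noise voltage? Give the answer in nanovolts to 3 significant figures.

78.3 nV

Full-scale range = 4.55 V.
Step size = 4.55/16777216 V = 271.20 nV.
For a uniform distribution on [−LSB/2, +LSB/2], V_rms = LSB/√12 = 271.20 nV/3.4641 = 78.3 nV.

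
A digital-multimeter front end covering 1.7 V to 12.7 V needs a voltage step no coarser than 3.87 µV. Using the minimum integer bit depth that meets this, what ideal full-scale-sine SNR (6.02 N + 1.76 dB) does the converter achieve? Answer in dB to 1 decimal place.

134.2 dB

The full-scale span is 12.7 − (1.7) = 11 V.
Required number of levels: 11/3.87 µV = 2.8424e6; smallest N with 2^N ≥ that is 22.
SNR = 6.02 × 22 + 1.76 = 134.20 dB.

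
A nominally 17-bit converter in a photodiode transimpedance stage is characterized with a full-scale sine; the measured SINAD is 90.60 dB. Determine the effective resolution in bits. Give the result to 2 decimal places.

14.76 bits

ENOB = (SINAD − 1.76) / 6.02 = (90.60 − 1.76) / 6.02 = 88.84 / 6.02 = 14.7575.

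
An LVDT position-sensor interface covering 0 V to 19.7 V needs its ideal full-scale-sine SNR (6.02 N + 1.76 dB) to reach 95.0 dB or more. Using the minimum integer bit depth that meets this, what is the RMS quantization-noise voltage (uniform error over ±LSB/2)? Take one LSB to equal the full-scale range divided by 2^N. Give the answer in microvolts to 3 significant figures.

Range is 19.7 V.
N ≥ (95.0 − 1.76)/6.02 = 15.488 → N_min = 16.
LSB = 19.7 V ÷ 2^16 = 19.7/65536 V = 300.60 µV.
σ_q = LSB/√12 = 300.60 µV/3.4641 = 86.8 µV.

86.8 µV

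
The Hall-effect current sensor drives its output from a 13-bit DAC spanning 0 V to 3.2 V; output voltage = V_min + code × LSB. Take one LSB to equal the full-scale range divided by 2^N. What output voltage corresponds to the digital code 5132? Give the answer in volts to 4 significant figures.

2.005 V

V_FS = 3.2 V. LSB = 3.2 V / 2^13.
V_out = V_min + code × LSB = 0 V + 5132 × 3.2 V / 8192
      = 0 + 2.00469 = 2.00469 V.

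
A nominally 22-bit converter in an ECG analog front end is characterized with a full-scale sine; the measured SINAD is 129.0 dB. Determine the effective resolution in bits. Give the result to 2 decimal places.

21.14 bits

(129.0 − 1.76) / 6.02 = 127.24/6.02 = 21.1362 effective bits.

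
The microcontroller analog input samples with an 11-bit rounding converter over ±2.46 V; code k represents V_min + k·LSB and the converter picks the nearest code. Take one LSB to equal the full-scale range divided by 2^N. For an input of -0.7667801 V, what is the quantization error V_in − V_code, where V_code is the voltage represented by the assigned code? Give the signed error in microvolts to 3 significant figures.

−432 µV

Span: 2.46 V − (-2.46 V) = 4.92 V. LSB = 4.92 V / 2^11 ≈ 2.402 mV.
(V_in − V_min)/LSB = (-0.7667801 − (-2.46)) × 2048/4.92 = 704.8200 → nearest code k = 705.
Reconstructed level: -2.46 + 705 × 4.92/2048 V = -0.7663476563 V.
Error = V_in − V_code = -0.7667801 − (-0.7663476563) = −432 µV.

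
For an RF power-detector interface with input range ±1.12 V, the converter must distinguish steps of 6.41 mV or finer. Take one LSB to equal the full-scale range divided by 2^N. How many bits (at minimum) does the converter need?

9 bits

The full-scale span is 1.12 − (-1.12) = 2.24 V.
Required number of levels: 2.24/6.41 mV = 349.45; smallest N with 2^N ≥ that is 9.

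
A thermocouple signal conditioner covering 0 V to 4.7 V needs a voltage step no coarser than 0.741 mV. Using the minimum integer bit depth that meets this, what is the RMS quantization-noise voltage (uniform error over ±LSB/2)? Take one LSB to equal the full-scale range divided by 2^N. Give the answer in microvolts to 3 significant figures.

166 µV

Full-scale range = 4.7 V.
4.7 V / 0.741 mV = 6343. Since 2^12 = 4096 and 2^13 = 8192, N = 13.
One LSB is 4.7 V / 8192 = 0.57373 mV.
RMS noise = LSB/√12 = 166 µV.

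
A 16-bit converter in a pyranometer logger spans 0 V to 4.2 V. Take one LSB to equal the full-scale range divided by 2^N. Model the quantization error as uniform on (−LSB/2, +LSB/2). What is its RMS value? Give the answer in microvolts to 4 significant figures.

18.50 µV

Full-scale range = 4.2 V.
LSB = 4.2 V ÷ 2^16 = 4.2/65536 V = 64.0869 µV.
σ_q = LSB/√12 = 64.0869 µV/3.4641 = 18.50 µV.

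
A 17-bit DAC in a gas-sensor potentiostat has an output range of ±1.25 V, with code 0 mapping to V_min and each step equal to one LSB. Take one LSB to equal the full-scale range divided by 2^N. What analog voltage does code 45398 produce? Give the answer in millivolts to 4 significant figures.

-384.1 mV

Range = 1.25 − (-1.25) = 2.5 V. LSB = 2.5 V / 2^17.
V_out = -1.25 + 45398 × (2.5/131072) V
      = -1.25 + 0.865898 = -0.384102 V.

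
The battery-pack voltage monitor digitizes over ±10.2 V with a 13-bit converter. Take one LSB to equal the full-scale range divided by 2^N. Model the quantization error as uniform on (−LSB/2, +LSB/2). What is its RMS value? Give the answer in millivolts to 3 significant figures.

Span: 10.2 V − (-10.2 V) = 20.4 V.
LSB = 20.4 V ÷ 2^13 = 20.4/8192 V = 2.4902 mV.
σ_q = LSB/√12 = 2.4902 mV/3.4641 = 0.719 mV.

0.719 mV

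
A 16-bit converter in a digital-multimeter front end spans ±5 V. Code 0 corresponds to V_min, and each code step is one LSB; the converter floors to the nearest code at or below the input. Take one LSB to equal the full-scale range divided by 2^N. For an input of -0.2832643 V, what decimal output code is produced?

30911

Full-scale range = 5 V − (-5 V) = 10 V. LSB = 10 V / 2^16 ≈ 152.6 µV.
code = ⌊(V_in − V_min)/LSB⌋ = ⌊(V_in − V_min) × 2^16 / range⌋
     = ⌊(-0.2832643 − (-5)) × 65536 / 10⌋ = ⌊4.7167357 × 65536/10⌋
     = ⌊30911.599⌋ = 30911.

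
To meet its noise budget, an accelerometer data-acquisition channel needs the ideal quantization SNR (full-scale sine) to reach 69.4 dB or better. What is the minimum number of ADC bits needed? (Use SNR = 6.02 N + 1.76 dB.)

6.02 N + 1.76 ≥ 69.4 gives N ≥ 11.236, so the minimum integer is 12.

12 bits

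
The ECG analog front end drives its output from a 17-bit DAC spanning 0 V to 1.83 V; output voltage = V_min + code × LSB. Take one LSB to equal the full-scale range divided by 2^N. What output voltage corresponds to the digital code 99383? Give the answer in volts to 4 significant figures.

Range is 1.83 V. LSB = 1.83 V / 2^17.
V_out = 0 + 99383 × (1.83/131072) V
      = 0 + 1.38756 = 1.38756 V.

1.388 V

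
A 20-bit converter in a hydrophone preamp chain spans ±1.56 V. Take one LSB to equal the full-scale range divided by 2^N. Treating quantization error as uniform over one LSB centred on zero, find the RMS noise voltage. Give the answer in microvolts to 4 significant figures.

0.8589 µV

Span: 1.56 V − (-1.56 V) = 3.12 V.
LSB = 3.12 V ÷ 2^20 = 3.12/1048576 V = 2.97546 µV.
RMS of a uniform error over width LSB is LSB/√12 = 0.8589 µV.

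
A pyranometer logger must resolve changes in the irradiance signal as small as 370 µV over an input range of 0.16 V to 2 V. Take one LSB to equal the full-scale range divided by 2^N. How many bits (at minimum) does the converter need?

13 bits

Span: 2 V − (0.16 V) = 1.84 V.
Levels needed ≥ 1.84/370 µV = 4973. 2^13 = 8192 suffices, so N_min = 13.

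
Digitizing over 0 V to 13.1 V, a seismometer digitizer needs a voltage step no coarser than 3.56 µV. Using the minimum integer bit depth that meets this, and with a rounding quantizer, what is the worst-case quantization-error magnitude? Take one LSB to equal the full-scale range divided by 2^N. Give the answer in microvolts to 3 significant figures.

Span = 13.1 V.
13.1 V / 3.56 µV = 3.680e6. Since 2^21 = 2097152 and 2^22 = 4194304, N = 22.
LSB = 13.1 V ÷ 2^22 = 13.1/4194304 V = 3.1233 µV.
Max error for round-to-nearest is LSB/2 = 1.56 µV.

1.56 µV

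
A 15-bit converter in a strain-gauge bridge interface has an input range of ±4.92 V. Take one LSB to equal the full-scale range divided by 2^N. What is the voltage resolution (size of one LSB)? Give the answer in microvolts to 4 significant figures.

Range = 4.92 − (-4.92) = 9.84 V.
Number of codes = 2^15 = 32768.
One LSB is 9.84 V / 32768 = 300.3 µV.

300.3 µV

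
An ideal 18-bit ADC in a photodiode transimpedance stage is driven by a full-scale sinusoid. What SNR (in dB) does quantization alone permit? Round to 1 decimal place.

110.1 dB

For an ideal N-bit converter with full-scale sine input, SNR = 6.02 N + 1.76 dB. SNR = 6.02 × 18 + 1.76 = 108.36 + 1.76 = 110.12 dB.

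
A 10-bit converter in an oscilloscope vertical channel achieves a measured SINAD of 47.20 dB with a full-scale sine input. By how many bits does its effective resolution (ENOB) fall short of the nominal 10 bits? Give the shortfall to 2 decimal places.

N_eff = (47.20 − 1.76)/6.02 = 7.5482 bits.
Lost resolution: 10 − 7.5482 = 2.4518 bits.

2.45 bits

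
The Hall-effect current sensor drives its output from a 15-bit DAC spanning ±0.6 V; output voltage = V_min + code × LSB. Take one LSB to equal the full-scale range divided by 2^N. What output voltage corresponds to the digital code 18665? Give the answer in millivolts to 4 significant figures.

83.53 mV

Full-scale range = 0.6 V − (-0.6 V) = 1.2 V. LSB = 1.2 V / 2^15.
V_out = V_min + code × LSB = -0.6 V + 18665 × 1.2 V / 32768
      = -0.6 V + 0.683533 V = 0.0835327 V.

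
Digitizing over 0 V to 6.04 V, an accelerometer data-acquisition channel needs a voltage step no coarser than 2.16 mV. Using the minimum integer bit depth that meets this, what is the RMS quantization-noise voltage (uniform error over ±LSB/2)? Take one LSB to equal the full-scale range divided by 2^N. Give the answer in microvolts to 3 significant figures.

426 µV

Range is 6.04 V.
Required number of levels: 6.04/2.16 mV = 2796.3; smallest N with 2^N ≥ that is 12.
Step size = 6.04/4096 V = 1.4746 mV.
V_rms = LSB/√12 = 426 µV.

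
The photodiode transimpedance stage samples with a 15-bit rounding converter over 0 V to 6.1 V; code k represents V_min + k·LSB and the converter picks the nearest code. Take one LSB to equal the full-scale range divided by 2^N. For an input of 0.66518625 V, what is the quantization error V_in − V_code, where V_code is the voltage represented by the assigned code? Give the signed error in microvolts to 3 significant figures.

Range is 6.1 V. LSB = 6.1 V / 2^15 ≈ 186.2 µV.
Position in LSBs: (0.66518625 − (0)) × 32768/6.1 = 3573.2497; rounding gives k = 3573.
V_code = V_min + k × range/2^15 = 0 + 3573 × 6.1/32768 = 0.66513977051 V.
V_in − V_code = 0.66518625 − (0.66513977051) = +46.5 µV.

+46.5 µV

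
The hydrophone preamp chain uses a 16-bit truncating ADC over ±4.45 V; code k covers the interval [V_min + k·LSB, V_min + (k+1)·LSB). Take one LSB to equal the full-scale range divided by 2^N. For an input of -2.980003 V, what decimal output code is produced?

Full-scale range = 4.45 V − (-4.45 V) = 8.9 V. LSB = 8.9 V / 2^16 ≈ 135.8 µV.
(V_in − V_min) × 2^16/range = (-2.980003 − (-4.45)) × 65536/8.9 = 10824.463.
Floor → code = 10824.

10824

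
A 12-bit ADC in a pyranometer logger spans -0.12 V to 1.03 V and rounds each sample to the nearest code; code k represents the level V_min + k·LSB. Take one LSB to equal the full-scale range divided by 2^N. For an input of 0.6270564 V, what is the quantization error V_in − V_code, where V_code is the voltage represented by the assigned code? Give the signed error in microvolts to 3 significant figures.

−50.5 µV

Range = 1.03 − (-0.12) = 1.15 V. LSB = 1.15 V / 2^12 ≈ 280.8 µV.
Position in LSBs: (0.6270564 − (-0.12)) × 4096/1.15 = 2660.8200; rounding gives k = 2661.
V_code = V_min + k × range/2^12 = -0.12 + 2661 × 1.15/4096 = 0.6271069336 V.
Error = V_in − V_code = 0.6270564 − (0.6271069336) = −50.5 µV.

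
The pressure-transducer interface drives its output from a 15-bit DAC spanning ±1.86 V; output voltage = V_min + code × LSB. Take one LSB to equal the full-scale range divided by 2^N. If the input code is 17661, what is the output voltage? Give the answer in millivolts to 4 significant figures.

145.0 mV

Range = 1.86 − (-1.86) = 3.72 V. LSB = 3.72 V / 2^15.
V_out = V_min + code × LSB = -1.86 V + 17661 × 3.72 V / 32768
      = -1.86 + 2.00497 = 0.144972 V.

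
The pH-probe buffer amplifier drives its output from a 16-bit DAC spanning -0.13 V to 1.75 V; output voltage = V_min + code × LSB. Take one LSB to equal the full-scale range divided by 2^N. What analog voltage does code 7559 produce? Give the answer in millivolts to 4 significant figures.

The full-scale span is 1.75 − (-0.13) = 1.88 V. LSB = 1.88 V / 2^16.
V_out = -0.13 + 7559 × (1.88/65536) V
      = -0.13 + 0.216841 = 0.0868414 V.

86.84 mV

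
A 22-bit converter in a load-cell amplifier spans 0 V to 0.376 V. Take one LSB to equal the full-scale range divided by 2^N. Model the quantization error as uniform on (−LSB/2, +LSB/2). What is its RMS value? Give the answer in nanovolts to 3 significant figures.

25.9 nV

Range is 0.376 V.
LSB = 0.376 V / 2^22 = 89.645 nV.
σ_q = LSB/√12 = 89.645 nV/3.4641 = 25.9 nV.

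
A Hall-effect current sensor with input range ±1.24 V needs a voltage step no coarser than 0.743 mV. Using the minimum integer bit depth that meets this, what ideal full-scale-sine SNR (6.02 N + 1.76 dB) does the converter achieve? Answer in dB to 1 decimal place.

Range = 1.24 − (-1.24) = 2.48 V.
Levels needed ≥ 2.48/0.743 mV = 3338. 2^12 = 4096 suffices, so N_min = 12.
SNR = 6.02 × 12 + 1.76 = 74.00 dB.

74.0 dB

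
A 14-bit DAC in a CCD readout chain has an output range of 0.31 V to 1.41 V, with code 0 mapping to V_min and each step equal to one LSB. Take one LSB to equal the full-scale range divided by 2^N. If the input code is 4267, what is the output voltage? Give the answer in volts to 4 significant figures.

Full-scale range = 1.41 V − (0.31 V) = 1.1 V. LSB = 1.1 V / 2^14.
V_out = 0.31 + 4267 × (1.1/16384) V
      = 0.31 V + 0.286481 V = 0.596481 V.

0.5965 V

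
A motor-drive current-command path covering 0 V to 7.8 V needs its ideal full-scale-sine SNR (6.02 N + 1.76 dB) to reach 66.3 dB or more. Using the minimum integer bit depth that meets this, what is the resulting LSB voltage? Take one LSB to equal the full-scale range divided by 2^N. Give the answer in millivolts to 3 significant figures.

3.81 mV

V_FS = 7.8 V.
Solving 6.02 N ≥ 66.3 − 1.76: N ≥ 10.721. Round up → N = 11.
Step size = 7.8/2048 V = 3.81 mV.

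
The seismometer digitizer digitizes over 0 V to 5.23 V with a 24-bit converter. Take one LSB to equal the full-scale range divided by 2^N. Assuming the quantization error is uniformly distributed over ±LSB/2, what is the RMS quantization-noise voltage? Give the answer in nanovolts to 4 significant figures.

89.99 nV

V_FS = 5.23 V.
LSB = 5.23 V ÷ 2^24 = 5.23/16777216 V = 311.732 nV.
RMS of a uniform error over width LSB is LSB/√12 = 89.99 nV.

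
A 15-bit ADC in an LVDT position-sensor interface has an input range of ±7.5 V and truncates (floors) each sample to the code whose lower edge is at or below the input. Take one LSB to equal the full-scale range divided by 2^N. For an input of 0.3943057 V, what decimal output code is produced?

The full-scale span is 7.5 − (-7.5) = 15 V. LSB = 15 V / 2^15 ≈ 457.8 µV.
V_in − V_min = 0.3943057 − (-7.5) = 7.8943057 V.
Divide by LSB: 7.8943057 × 32768/15 = 17245.3739.
Truncating gives code 17245.

17245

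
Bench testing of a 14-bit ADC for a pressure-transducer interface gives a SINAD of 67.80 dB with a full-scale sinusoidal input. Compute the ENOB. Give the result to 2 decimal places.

10.97 bits

ENOB = (SINAD − 1.76) / 6.02 = (67.80 − 1.76) / 6.02 = 66.04 / 6.02 = 10.9701.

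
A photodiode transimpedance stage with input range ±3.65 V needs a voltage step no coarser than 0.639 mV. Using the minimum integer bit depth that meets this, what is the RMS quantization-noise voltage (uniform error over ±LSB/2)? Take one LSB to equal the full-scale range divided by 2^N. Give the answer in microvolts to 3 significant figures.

Span: 3.65 V − (-3.65 V) = 7.3 V.
7.3 V / 0.639 mV = 11420. Since 2^13 = 8192 and 2^14 = 16384, N = 14.
Step size = 7.3/16384 V = 445.56 µV.
σ_q = LSB/√12 = 445.56 µV/3.4641 = 129 µV.

129 µV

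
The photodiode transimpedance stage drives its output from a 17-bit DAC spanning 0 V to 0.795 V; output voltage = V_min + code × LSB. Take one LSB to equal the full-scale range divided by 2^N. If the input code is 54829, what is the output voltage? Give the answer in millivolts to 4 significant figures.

Full-scale range = 0.795 V. LSB = 0.795 V / 2^17.
V_out = 0 + 54829 × (0.795/131072) V
      = 0 + 0.332558 = 0.332558 V.

332.6 mV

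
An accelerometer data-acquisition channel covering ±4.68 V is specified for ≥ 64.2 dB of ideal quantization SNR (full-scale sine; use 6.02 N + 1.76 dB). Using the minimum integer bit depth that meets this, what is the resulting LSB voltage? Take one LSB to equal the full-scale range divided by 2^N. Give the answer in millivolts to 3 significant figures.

Full-scale range = 4.68 V − (-4.68 V) = 9.36 V.
6.02 N + 1.76 ≥ 64.2 gives N ≥ 10.372, so the minimum integer is 11.
LSB = 9.36 V ÷ 2^11 = 9.36/2048 V = 4.57 mV.

4.57 mV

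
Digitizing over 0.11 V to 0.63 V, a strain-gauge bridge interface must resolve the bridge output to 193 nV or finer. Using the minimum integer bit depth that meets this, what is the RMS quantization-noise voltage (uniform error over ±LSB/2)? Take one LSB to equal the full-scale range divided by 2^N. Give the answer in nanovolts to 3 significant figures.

35.8 nV

Range = 0.63 − (0.11) = 0.52 V.
0.52 V / 193 nV = 2.694e6. Since 2^21 = 2097152 and 2^22 = 4194304, N = 22.
Step size = 0.52/4194304 V = 123.98 nV.
σ_q = LSB/√12 = 123.98 nV/3.4641 = 35.8 nV.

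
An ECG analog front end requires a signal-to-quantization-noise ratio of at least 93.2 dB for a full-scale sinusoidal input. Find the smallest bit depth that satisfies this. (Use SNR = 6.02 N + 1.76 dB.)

Solving 6.02 N ≥ 93.2 − 1.76: N ≥ 15.189. Round up → N = 16.

16 bits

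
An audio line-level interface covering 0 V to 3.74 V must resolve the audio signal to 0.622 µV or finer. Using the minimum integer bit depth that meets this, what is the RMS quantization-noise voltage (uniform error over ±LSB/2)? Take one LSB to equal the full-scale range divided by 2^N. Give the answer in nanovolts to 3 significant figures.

129 nV

V_FS = 3.74 V.
Levels needed ≥ 3.74/0.622 µV = 6.013e6. 2^23 = 8388608 suffices, so N_min = 23.
LSB = 3.74 V ÷ 2^23 = 3.74/8388608 V = 445.84 nV.
σ_q = LSB/√12 = 445.84 nV/3.4641 = 129 nV.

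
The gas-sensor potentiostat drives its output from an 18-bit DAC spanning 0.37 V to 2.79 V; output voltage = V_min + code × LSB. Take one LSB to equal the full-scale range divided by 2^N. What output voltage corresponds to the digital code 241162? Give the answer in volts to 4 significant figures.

Full-scale range = 2.79 V − (0.37 V) = 2.42 V. LSB = 2.42 V / 2^18.
V_out = 0.37 + 241162 × (2.42/262144) V
      = 0.37 V + 2.22630 V = 2.59630 V.

2.596 V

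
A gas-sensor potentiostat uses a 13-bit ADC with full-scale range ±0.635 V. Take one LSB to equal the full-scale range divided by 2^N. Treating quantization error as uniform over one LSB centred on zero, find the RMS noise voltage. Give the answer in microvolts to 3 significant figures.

44.8 µV

Span: 0.635 V − (-0.635 V) = 1.27 V.
One LSB is 1.27 V / 8192 = 155.03 µV.
RMS of a uniform error over width LSB is LSB/√12 = 44.8 µV.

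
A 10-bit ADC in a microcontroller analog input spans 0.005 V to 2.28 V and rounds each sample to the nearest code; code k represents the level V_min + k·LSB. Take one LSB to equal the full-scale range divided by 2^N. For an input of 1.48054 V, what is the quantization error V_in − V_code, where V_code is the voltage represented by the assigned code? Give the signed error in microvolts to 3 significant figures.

The full-scale span is 2.28 − (0.005) = 2.275 V. LSB = 2.275 V / 2^10 ≈ 2.222 mV.
Position in LSBs: (1.48054 − (0.005)) × 1024/2.275 = 664.1551; rounding gives k = 664.
V_code = V_min + k × range/2^10 = 0.005 + 664 × 2.275/1024 = 1.480195313 V.
Error = V_in − V_code = 1.48054 − (1.480195313) = +345 µV.

+345 µV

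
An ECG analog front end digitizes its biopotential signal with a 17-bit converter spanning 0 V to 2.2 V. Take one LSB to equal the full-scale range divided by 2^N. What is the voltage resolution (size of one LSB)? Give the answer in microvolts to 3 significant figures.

16.8 µV

Full-scale range = 2.2 V.
There are 2^17 = 131072 steps.
Step size = 2.2/131072 V = 16.8 µV.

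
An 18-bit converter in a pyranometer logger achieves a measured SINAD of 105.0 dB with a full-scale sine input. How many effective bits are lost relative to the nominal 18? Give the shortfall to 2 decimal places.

Effective bits = (105.0 − 1.76)/6.02 = 17.1495.
Shortfall = 18 − 17.1495 = 0.8505 bits.

0.85 bits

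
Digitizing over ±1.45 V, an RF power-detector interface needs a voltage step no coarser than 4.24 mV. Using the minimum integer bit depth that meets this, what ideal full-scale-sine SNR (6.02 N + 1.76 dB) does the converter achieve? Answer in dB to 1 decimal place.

The full-scale span is 1.45 − (-1.45) = 2.9 V.
Required number of levels: 2.9/4.24 mV = 683.96; smallest N with 2^N ≥ that is 10.
SNR = 6.02 × 10 + 1.76 = 61.96 dB.

62.0 dB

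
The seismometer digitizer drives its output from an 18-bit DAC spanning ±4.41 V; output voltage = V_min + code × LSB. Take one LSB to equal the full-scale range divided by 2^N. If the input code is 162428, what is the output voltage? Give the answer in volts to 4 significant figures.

Range = 4.41 − (-4.41) = 8.82 V. LSB = 8.82 V / 2^18.
Output = V_min + (162428/262144) × range = -4.41 + 0.619614 × 8.82 V
      = -4.41 V + 5.46499 V = 1.05499 V.

1.055 V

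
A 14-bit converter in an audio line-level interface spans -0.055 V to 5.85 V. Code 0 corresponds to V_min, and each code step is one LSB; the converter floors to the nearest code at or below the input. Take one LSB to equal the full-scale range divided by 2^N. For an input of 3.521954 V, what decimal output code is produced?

Full-scale range = 5.85 V − (-0.055 V) = 5.905 V. LSB = 5.905 V / 2^14 ≈ 360.4 µV.
V_in − V_min = 3.521954 − (-0.055) = 3.576954 V.
Divide by LSB: 3.576954 × 16384/5.905 = 9924.6087.
Truncating gives code 9924.

9924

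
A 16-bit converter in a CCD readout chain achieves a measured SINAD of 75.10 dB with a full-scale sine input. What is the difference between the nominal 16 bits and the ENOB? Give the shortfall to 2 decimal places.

Effective bits = (75.10 − 1.76)/6.02 = 12.1827.
Lost resolution: 16 − 12.1827 = 3.8173 bits.

3.82 bits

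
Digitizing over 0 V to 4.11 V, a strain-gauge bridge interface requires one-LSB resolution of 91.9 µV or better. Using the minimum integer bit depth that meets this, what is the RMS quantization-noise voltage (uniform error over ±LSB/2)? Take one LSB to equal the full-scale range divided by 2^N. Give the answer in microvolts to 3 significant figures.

Range is 4.11 V.
Levels needed ≥ 4.11/91.9 µV = 44720. 2^16 = 65536 suffices, so N_min = 16.
Step size = 4.11/65536 V = 62.714 µV.
V_rms = LSB/√12 = 18.1 µV.

18.1 µV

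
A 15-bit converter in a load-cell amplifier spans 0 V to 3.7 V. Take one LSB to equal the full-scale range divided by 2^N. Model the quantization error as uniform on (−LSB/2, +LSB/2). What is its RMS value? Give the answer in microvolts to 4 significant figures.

Span = 3.7 V.
Step size = 3.7/32768 V = 112.915 µV.
For a uniform distribution on [−LSB/2, +LSB/2], V_rms = LSB/√12 = 112.915 µV/3.4641 = 32.60 µV.

32.60 µV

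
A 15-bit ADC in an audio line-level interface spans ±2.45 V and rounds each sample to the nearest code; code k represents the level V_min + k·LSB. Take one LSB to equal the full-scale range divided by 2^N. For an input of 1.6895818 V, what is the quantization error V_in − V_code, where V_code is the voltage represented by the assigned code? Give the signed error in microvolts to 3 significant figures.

The full-scale span is 2.45 − (-2.45) = 4.9 V. LSB = 4.9 V / 2^15 ≈ 149.5 µV.
Position in LSBs: (1.6895818 − (-2.45)) × 32768/4.9 = 27682.8197; rounding gives k = 27683.
Reconstructed level: -2.45 + 27683 × 4.9/32768 V = 1.6896087646 V.
V_in − V_code = 1.6895818 − (1.6896087646) = −27.0 µV.

−27.0 µV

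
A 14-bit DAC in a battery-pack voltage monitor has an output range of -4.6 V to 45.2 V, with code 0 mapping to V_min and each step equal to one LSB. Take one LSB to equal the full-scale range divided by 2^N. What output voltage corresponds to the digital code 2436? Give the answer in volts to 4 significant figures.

Span: 45.2 V − (-4.6 V) = 49.8 V. LSB = 49.8 V / 2^14.
V_out = -4.6 + 2436 × (49.8/16384) V
      = -4.6 V + 7.40435 V = 2.80435 V.

2.804 V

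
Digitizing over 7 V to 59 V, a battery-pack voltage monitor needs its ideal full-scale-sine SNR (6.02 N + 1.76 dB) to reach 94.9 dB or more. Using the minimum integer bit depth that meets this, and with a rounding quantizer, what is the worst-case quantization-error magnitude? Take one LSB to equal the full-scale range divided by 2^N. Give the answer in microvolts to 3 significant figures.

Span: 59 V − (7 V) = 52 V.
6.02 N + 1.76 ≥ 94.9 gives N ≥ 15.472, so the minimum integer is 16.
LSB = 52 V / 2^16 = 0.79346 mV.
Half an LSB is 397 µV.

397 µV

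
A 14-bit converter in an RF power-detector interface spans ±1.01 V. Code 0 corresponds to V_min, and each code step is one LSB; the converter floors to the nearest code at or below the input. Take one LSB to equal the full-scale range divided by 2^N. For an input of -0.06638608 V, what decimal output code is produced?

Full-scale range = 1.01 V − (-1.01 V) = 2.02 V. LSB = 2.02 V / 2^14 ≈ 123.3 µV.
(V_in − V_min) × 2^14/range = (-0.06638608 − (-1.01)) × 16384/2.02 = 7653.550.
Floor → code = 7653.

7653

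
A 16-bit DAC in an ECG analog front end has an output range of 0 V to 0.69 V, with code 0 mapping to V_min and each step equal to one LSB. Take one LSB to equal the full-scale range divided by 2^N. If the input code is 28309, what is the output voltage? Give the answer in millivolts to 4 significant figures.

Full-scale range = 0.69 V. LSB = 0.69 V / 2^16.
V_out = V_min + code × LSB = 0 V + 28309 × 0.69 V / 65536
      = 0 + 0.298053 = 0.298053 V.

298.1 mV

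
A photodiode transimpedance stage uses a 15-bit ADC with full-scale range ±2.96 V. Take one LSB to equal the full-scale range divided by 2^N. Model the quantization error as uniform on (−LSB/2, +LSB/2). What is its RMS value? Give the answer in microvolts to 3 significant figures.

52.2 µV

Full-scale range = 2.96 V − (-2.96 V) = 5.92 V.
LSB = 5.92 V ÷ 2^15 = 5.92/32768 V = 180.66 µV.
For a uniform distribution on [−LSB/2, +LSB/2], V_rms = LSB/√12 = 180.66 µV/3.4641 = 52.2 µV.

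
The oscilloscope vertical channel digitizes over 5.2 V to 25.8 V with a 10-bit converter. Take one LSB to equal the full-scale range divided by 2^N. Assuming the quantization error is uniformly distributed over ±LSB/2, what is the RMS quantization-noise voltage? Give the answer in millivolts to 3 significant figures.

Full-scale range = 25.8 V − (5.2 V) = 20.6 V.
One LSB is 20.6 V / 1024 = 20.117 mV.
V_rms = LSB/√12 = 20.117 mV / √12 = 5.81 mV.

5.81 mV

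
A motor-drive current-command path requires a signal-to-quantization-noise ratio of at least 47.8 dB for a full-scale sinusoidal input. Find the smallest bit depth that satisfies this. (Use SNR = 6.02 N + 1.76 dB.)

8 bits

Required N = ⌈(47.8 − 1.76)/6.02⌉ = ⌈7.648⌉ = 8.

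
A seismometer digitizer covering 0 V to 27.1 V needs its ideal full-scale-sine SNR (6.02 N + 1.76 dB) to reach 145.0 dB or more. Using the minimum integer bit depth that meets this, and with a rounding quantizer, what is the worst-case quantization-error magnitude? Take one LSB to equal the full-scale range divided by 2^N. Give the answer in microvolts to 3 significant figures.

Range is 27.1 V.
6.02 N + 1.76 ≥ 145.0 gives N ≥ 23.794, so the minimum integer is 24.
LSB = 27.1 V ÷ 2^24 = 27.1/16777216 V = 1.6153 µV.
Max error for round-to-nearest is LSB/2 = 0.808 µV.

0.808 µV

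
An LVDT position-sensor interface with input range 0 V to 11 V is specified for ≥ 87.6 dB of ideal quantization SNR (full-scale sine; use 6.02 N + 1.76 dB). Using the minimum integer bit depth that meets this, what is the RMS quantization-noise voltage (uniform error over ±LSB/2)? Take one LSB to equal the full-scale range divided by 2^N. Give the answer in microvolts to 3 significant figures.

96.9 µV

Span = 11 V.
Required N = ⌈(87.6 − 1.76)/6.02⌉ = ⌈14.259⌉ = 15.
LSB = 11 V / 2^15 = 335.69 µV.
V_rms = LSB/√12 = 96.9 µV.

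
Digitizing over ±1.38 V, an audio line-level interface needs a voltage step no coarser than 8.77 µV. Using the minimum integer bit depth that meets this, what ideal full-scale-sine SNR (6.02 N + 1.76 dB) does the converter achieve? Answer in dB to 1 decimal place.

Full-scale range = 1.38 V − (-1.38 V) = 2.76 V.
Levels needed ≥ 2.76/8.77 µV = 314700. 2^19 = 524288 suffices, so N_min = 19.
Ideal SNR at N = 19: 6.02·19 + 1.76 = 116.1 dB.

116.1 dB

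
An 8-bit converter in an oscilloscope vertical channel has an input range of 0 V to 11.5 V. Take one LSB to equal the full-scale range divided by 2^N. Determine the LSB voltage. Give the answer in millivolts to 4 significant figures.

44.92 mV

Full-scale range = 11.5 V.
There are 2^8 = 256 steps.
LSB = 11.5 V ÷ 2^8 = 11.5/256 V = 44.92 mV.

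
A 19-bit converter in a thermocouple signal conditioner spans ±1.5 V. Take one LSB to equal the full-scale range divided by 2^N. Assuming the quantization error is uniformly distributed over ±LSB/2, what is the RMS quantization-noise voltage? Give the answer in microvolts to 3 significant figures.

1.65 µV

Span: 1.5 V − (-1.5 V) = 3 V.
Step size = 3/524288 V = 5.7220 µV.
For a uniform distribution on [−LSB/2, +LSB/2], V_rms = LSB/√12 = 5.7220 µV/3.4641 = 1.65 µV.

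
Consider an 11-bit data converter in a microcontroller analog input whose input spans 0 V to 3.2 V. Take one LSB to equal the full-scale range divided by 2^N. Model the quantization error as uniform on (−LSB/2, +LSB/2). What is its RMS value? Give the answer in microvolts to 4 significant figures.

451.1 µV

V_FS = 3.2 V.
Step size = 3.2/2048 V = 1.56250 mV.
σ_q = LSB/√12 = 1.56250 mV/3.4641 = 451.1 µV.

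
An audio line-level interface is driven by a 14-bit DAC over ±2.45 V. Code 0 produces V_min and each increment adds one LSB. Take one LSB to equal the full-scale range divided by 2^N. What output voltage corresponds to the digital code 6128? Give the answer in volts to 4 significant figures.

Span: 2.45 V − (-2.45 V) = 4.9 V. LSB = 4.9 V / 2^14.
V_out = V_min + code × LSB = -2.45 V + 6128 × 4.9 V / 16384
      = -2.45 V + 1.83271 V = -0.617285 V.

-0.6173 V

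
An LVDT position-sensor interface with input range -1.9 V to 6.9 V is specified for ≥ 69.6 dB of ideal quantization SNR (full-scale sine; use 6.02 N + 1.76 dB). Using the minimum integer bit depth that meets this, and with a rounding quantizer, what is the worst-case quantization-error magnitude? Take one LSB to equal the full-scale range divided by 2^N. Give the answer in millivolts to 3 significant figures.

1.07 mV

The full-scale span is 6.9 − (-1.9) = 8.8 V.
6.02 N + 1.76 ≥ 69.6 gives N ≥ 11.269, so the minimum integer is 12.
Step size = 8.8/4096 V = 2.1484 mV.
Max error for round-to-nearest is LSB/2 = 1.07 mV.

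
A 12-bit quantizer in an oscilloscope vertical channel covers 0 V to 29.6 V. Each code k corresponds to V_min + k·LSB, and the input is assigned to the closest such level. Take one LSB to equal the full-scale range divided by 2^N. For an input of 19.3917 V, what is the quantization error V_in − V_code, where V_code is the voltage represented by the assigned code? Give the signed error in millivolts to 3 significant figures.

V_FS = 29.6 V. LSB = 29.6 V / 2^12 ≈ 7.227 mV.
Position in LSBs: (19.3917 − (0)) × 4096/29.6 = 2683.3920; rounding gives k = 2683.
Reconstructed level: 0 + 2683 × 29.6/4096 V = 19.38886719 V.
V_in − V_code = 19.3917 − (19.38886719) = +2.83 mV.

+2.83 mV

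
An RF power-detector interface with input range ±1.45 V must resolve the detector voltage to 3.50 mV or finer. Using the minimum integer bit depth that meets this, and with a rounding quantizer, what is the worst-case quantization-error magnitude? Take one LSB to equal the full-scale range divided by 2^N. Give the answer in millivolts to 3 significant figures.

1.42 mV

Range = 1.45 − (-1.45) = 2.9 V.
Levels needed ≥ 2.9/3.50 mV = 828.6. 2^10 = 1024 suffices, so N_min = 10.
One LSB is 2.9 V / 1024 = 2.8320 mV.
|e|_max = LSB/2 = 1.42 mV.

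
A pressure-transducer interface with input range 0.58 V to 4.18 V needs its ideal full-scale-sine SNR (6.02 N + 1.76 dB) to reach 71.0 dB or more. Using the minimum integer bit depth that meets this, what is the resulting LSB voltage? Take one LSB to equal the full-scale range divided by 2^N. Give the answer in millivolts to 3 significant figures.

The full-scale span is 4.18 − (0.58) = 3.6 V.
6.02 N + 1.76 ≥ 71.0 gives N ≥ 11.502, so the minimum integer is 12.
Step size = 3.6/4096 V = 0.879 mV.

0.879 mV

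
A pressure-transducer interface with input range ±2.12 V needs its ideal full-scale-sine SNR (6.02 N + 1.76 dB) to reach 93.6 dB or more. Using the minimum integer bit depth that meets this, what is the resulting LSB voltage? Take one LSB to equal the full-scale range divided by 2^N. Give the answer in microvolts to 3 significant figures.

Full-scale range = 2.12 V − (-2.12 V) = 4.24 V.
N ≥ (93.6 − 1.76)/6.02 = 15.256 → N_min = 16.
LSB = 4.24 V / 2^16 = 64.7 µV.

64.7 µV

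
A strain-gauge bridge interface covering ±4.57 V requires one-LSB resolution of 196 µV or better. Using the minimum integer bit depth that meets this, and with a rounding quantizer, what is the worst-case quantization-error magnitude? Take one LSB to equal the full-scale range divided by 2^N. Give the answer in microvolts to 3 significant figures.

The full-scale span is 4.57 − (-4.57) = 9.14 V.
Levels needed ≥ 9.14/196 µV = 46630. 2^16 = 65536 suffices, so N_min = 16.
Step size = 9.14/65536 V = 139.47 µV.
|e|_max = LSB/2 = 69.7 µV.

69.7 µV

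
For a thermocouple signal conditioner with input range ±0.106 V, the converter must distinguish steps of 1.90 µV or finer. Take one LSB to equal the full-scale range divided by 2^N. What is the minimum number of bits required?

17 bits

The full-scale span is 0.106 − (-0.106) = 0.212 V.
Levels needed ≥ 0.212/1.90 µV = 111600. 2^17 = 131072 suffices, so N_min = 17.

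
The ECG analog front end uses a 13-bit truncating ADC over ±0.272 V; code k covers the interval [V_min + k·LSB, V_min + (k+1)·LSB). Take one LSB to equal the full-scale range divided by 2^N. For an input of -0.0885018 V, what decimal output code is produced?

2763

Range = 0.272 − (-0.272) = 0.544 V. LSB = 0.544 V / 2^13 ≈ 66.41 µV.
(V_in − V_min) × 2^13/range = (-0.0885018 − (-0.272)) × 8192/0.544 = 2763.267.
Floor → code = 2763.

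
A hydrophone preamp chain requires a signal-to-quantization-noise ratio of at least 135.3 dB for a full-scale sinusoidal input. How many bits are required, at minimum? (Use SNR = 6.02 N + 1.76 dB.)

23 bits

Required N = ⌈(135.3 − 1.76)/6.02⌉ = ⌈22.183⌉ = 23.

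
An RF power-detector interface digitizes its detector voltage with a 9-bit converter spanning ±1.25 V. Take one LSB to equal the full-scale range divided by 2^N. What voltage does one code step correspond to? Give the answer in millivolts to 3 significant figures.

Full-scale range = 1.25 V − (-1.25 V) = 2.5 V.
2^9 = 512 levels.
Step size = 2.5/512 V = 4.88 mV.

4.88 mV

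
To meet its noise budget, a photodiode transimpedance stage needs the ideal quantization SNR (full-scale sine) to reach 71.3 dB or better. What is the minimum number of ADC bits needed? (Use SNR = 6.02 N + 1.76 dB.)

12 bits

N ≥ (71.3 − 1.76)/6.02 = 11.551 → N_min = 12.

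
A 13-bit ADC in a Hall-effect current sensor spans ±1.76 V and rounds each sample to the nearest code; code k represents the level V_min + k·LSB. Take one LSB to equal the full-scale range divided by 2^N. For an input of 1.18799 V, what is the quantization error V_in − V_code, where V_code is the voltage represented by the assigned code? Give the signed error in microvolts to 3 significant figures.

−95.9 µV

Full-scale range = 1.76 V − (-1.76 V) = 3.52 V. LSB = 3.52 V / 2^13 ≈ 429.7 µV.
(1.18799 − (-1.76)) / LSB = 2.94799 × 8192/3.52 = 6860.7767. Nearest integer: k = 6861.
V_code = -1.76 + (6861/8192) × 3.52 = 1.188085938 V.
Error = V_in − V_code = 1.18799 − (1.188085938) = −95.9 µV.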